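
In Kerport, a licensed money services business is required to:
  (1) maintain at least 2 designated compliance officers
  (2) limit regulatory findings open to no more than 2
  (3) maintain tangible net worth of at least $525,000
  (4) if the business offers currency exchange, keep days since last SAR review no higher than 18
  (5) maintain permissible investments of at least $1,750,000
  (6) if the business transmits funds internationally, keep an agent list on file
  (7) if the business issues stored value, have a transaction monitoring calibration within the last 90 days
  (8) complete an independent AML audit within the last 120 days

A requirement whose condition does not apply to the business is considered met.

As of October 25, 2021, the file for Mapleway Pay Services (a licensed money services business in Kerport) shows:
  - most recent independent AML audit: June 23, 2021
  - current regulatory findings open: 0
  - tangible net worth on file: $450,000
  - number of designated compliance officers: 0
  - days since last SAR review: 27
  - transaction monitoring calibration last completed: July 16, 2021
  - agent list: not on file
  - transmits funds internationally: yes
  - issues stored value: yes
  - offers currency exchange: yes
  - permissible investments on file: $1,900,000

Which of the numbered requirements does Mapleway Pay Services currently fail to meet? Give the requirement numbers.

1, 3, 4, 6, 7, 8

1. designated compliance officers 0 < 2 → not met
2. regulatory findings open 0 ≤ 2 → met
3. tangible net worth $450,000 < $525,000 → not met
4. condition 'offers currency exchange' holds; days since last SAR review 27 > 18 → not met
5. permissible investments $1,900,000 ≥ $1,750,000 → met
6. condition 'transmits funds internationally' holds; agent list absent → not met
7. condition 'issues stored value' holds; transaction monitoring calibration 101 days ago vs limit 90 → not met
8. independent AML audit 124 days ago vs limit 120 → not met
Not met: 1, 3, 4, 6, 7, 8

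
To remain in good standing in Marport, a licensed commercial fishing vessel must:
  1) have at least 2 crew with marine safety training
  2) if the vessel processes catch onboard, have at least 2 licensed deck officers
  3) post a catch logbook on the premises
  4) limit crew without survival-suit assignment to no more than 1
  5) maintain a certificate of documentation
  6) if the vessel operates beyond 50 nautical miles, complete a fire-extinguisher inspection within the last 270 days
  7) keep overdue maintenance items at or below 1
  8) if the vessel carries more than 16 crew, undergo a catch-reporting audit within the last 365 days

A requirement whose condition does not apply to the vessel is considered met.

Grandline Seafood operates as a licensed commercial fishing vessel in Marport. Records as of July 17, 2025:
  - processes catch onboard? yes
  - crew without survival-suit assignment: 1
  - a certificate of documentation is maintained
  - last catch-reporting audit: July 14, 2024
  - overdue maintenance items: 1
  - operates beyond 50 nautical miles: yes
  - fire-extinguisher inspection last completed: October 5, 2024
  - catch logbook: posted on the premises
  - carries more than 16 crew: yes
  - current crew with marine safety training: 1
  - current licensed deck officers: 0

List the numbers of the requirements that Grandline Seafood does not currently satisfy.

1, 2, 6, 8

1. crew with marine safety training 1 < 2 → not met
2. condition 'processes catch onboard' holds; licensed deck officers 0 < 2 → not met
3. catch logbook present → met
4. crew without survival-suit assignment 1 ≤ 1 → met
5. certificate of documentation present → met
6. condition 'operates beyond 50 nautical miles' holds; fire-extinguisher inspection 285 days ago vs limit 270 → not met
7. overdue maintenance items 1 ≤ 1 → met
8. condition 'carries more than 16 crew' holds; catch-reporting audit 368 days ago vs limit 365 → not met
Not met: 1, 2, 6, 8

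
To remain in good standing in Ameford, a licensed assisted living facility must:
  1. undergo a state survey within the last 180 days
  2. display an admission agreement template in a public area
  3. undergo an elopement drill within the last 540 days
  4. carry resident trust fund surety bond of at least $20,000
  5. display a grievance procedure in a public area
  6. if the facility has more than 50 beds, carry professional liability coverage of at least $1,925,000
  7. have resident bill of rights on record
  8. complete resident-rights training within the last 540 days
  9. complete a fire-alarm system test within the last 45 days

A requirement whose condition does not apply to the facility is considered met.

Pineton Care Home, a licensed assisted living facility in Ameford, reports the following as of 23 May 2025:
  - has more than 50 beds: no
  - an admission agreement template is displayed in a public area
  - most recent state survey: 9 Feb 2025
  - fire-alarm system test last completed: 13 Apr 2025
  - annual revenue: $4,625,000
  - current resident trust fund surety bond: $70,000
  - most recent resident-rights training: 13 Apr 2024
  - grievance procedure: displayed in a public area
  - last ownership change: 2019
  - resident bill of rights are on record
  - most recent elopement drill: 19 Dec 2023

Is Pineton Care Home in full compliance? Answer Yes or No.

Yes

1. state survey 103 days ago vs limit 180 → met
2. admission agreement template present → met
3. elopement drill 521 days ago vs limit 540 → met
4. resident trust fund surety bond $70,000 ≥ $20,000 → met
5. grievance procedure present → met
6. condition 'has more than 50 beds' does not hold → requirement n/a → met
7. resident bill of rights present → met
8. resident-rights training 405 days ago vs limit 540 → met
9. fire-alarm system test 40 days ago vs limit 45 → met
All met.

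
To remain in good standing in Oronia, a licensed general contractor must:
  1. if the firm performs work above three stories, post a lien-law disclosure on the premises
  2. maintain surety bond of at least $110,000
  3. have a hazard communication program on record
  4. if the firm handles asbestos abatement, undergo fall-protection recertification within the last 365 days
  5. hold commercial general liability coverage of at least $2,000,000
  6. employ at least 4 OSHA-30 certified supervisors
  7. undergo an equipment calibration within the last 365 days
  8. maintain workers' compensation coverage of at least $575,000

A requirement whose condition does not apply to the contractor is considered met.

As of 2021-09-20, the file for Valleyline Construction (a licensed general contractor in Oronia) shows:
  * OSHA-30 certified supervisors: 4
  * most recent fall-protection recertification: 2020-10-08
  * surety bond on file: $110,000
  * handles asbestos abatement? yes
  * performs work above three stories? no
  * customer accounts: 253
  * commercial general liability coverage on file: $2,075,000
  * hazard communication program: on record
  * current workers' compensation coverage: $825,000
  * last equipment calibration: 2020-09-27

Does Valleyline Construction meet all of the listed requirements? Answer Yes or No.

1. condition 'performs work above three stories' does not hold → requirement n/a → met
2. surety bond $110,000 ≥ $110,000 → met
3. hazard communication program present → met
4. condition 'handles asbestos abatement' holds; fall-protection recertification 347 days ago vs limit 365 → met
5. commercial general liability coverage $2,075,000 ≥ $2,000,000 → met
6. OSHA-30 certified supervisors 4 ≥ 4 → met
7. equipment calibration 358 days ago vs limit 365 → met
8. workers' compensation coverage $825,000 ≥ $575,000 → met
All met.

Yes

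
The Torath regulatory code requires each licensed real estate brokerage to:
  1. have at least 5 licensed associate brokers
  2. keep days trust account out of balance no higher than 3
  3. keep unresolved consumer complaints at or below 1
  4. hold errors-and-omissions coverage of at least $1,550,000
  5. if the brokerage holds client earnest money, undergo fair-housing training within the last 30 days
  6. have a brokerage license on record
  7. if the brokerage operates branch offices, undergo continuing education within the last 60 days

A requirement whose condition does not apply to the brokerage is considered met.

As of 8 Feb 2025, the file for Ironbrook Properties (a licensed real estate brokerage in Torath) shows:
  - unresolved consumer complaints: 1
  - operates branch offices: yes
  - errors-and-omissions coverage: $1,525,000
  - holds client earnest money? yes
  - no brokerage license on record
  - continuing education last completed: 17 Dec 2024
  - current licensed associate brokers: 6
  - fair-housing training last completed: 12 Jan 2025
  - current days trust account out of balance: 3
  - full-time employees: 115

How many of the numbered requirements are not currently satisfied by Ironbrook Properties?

2

1. licensed associate brokers 6 ≥ 5 → met
2. days trust account out of balance 3 ≤ 3 → met
3. unresolved consumer complaints 1 ≤ 1 → met
4. errors-and-omissions coverage $1,525,000 < $1,550,000 → not met
5. condition 'holds client earnest money' holds; fair-housing training 27 days ago vs limit 30 → met
6. brokerage license absent → not met
7. condition 'operates branch offices' holds; continuing education 53 days ago vs limit 60 → met
Not met: 2 of 7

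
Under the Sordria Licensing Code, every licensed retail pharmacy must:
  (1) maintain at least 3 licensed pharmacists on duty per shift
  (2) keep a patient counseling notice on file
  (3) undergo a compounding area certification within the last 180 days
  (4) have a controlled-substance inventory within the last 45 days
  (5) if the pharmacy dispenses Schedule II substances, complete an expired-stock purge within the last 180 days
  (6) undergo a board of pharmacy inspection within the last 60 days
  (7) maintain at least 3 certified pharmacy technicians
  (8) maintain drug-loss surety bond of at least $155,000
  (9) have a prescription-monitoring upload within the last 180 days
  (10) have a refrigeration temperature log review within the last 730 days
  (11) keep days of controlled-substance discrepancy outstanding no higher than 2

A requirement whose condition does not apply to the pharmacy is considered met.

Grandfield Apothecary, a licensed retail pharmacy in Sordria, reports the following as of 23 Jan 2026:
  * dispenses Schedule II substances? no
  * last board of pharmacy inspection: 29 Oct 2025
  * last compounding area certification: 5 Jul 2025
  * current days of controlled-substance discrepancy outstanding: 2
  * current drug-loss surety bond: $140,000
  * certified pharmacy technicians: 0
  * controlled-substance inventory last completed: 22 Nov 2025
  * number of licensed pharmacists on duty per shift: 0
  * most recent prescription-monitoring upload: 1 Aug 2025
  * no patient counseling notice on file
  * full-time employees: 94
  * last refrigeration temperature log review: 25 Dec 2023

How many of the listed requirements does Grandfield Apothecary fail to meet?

8

1. licensed pharmacists on duty per shift 0 < 3 → not met
2. patient counseling notice absent → not met
3. compounding area certification 202 days ago vs limit 180 → not met
4. controlled-substance inventory 62 days ago vs limit 45 → not met
5. condition 'dispenses Schedule II substances' does not hold → requirement n/a → met
6. board of pharmacy inspection 86 days ago vs limit 60 → not met
7. certified pharmacy technicians 0 < 3 → not met
8. drug-loss surety bond $140,000 < $155,000 → not met
9. prescription-monitoring upload 175 days ago vs limit 180 → met
10. refrigeration temperature log review 760 days ago vs limit 730 → not met
11. days of controlled-substance discrepancy outstanding 2 ≤ 2 → met
Not met: 8 of 11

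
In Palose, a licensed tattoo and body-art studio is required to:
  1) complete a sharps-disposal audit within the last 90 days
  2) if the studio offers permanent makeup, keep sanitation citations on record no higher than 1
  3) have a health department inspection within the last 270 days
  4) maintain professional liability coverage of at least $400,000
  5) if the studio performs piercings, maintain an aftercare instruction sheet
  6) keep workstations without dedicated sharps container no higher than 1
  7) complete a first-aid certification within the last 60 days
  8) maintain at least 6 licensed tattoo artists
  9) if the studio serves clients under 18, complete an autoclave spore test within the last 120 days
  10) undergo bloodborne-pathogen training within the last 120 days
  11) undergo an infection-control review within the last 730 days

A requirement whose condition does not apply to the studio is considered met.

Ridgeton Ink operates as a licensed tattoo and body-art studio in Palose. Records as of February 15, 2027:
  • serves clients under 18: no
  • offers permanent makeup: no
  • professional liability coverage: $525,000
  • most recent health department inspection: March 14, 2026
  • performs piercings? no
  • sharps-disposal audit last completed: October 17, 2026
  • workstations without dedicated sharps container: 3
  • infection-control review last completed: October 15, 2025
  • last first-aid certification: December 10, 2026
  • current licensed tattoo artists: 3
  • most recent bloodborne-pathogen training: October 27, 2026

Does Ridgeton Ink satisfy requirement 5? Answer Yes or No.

Yes

5. condition 'performs piercings' does not hold → requirement n/a → met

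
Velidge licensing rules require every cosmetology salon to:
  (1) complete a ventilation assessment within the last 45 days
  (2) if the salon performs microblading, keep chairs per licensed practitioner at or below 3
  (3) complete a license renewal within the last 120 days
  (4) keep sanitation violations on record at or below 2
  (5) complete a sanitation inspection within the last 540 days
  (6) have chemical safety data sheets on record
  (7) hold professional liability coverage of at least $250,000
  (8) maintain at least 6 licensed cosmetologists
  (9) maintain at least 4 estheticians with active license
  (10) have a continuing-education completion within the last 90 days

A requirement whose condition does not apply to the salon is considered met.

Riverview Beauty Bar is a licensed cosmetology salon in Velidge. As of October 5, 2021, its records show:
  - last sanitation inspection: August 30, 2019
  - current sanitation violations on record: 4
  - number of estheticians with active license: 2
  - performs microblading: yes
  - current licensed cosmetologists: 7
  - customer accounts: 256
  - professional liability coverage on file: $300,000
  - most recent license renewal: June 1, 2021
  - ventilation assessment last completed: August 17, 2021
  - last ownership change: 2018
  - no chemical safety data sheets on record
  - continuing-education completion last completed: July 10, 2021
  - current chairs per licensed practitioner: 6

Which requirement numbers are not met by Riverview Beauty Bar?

1, 2, 3, 4, 5, 6, 9

1. ventilation assessment 49 days ago vs limit 45 → not met
2. condition 'performs microblading' holds; chairs per licensed practitioner 6 > 3 → not met
3. license renewal 126 days ago vs limit 120 → not met
4. sanitation violations on record 4 > 2 → not met
5. sanitation inspection 767 days ago vs limit 540 → not met
6. chemical safety data sheets absent → not met
7. professional liability coverage $300,000 ≥ $250,000 → met
8. licensed cosmetologists 7 ≥ 6 → met
9. estheticians with active license 2 < 4 → not met
10. continuing-education completion 87 days ago vs limit 90 → met
Not met: 1, 2, 3, 4, 5, 6, 9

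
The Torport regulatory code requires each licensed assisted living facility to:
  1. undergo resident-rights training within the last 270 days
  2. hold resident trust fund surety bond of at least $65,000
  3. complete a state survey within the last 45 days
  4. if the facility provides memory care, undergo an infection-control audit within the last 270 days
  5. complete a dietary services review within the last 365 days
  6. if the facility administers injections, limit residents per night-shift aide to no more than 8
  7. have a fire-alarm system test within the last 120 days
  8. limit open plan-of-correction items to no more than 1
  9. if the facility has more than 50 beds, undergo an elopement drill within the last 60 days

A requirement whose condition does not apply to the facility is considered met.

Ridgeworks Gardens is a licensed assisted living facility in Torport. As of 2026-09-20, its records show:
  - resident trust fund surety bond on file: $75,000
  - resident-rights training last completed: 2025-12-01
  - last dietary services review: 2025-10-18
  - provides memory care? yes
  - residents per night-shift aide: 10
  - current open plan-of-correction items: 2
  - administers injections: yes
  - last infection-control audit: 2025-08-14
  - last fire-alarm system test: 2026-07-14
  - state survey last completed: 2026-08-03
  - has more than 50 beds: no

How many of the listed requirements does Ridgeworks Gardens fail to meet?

5

1. resident-rights training 293 days ago vs limit 270 → not met
2. resident trust fund surety bond $75,000 ≥ $65,000 → met
3. state survey 48 days ago vs limit 45 → not met
4. condition 'provides memory care' holds; infection-control audit 402 days ago vs limit 270 → not met
5. dietary services review 337 days ago vs limit 365 → met
6. condition 'administers injections' holds; residents per night-shift aide 10 > 8 → not met
7. fire-alarm system test 68 days ago vs limit 120 → met
8. open plan-of-correction items 2 > 1 → not met
9. condition 'has more than 50 beds' does not hold → requirement n/a → met
Not met: 5 of 9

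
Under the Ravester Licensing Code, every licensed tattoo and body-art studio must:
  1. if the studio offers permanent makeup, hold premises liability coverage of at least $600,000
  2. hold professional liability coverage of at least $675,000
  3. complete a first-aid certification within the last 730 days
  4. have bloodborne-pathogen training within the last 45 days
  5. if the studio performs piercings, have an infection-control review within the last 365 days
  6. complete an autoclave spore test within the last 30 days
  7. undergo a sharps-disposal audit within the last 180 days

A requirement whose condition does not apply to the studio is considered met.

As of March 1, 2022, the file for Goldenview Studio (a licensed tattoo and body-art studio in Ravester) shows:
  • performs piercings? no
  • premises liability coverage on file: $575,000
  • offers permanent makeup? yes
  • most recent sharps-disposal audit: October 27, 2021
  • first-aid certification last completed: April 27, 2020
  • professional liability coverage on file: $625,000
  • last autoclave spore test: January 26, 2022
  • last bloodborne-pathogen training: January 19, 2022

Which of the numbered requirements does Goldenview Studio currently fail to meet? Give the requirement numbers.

1. condition 'offers permanent makeup' holds; premises liability coverage $575,000 < $600,000 → not met
2. professional liability coverage $625,000 < $675,000 → not met
3. first-aid certification 673 days ago vs limit 730 → met
4. bloodborne-pathogen training 41 days ago vs limit 45 → met
5. condition 'performs piercings' does not hold → requirement n/a → met
6. autoclave spore test 34 days ago vs limit 30 → not met
7. sharps-disposal audit 125 days ago vs limit 180 → met
Not met: 1, 2, 6

1, 2, 6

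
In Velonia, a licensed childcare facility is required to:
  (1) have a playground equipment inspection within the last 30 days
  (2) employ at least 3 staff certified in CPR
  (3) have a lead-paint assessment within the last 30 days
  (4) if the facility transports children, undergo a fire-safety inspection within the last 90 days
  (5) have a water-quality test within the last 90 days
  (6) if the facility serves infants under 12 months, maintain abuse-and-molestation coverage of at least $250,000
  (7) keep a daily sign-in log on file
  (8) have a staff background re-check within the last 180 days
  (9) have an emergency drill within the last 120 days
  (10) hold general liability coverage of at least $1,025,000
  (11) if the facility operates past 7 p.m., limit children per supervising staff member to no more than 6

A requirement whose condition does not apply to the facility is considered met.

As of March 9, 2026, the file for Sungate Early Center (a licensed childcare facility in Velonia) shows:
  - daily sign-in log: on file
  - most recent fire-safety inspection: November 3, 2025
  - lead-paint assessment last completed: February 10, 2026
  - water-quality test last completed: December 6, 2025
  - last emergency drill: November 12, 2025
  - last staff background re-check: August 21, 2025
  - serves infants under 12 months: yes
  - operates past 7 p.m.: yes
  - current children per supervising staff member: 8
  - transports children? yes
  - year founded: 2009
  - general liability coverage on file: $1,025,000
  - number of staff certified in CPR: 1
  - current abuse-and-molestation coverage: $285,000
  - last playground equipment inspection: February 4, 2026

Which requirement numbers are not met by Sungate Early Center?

1. playground equipment inspection 33 days ago vs limit 30 → not met
2. staff certified in CPR 1 < 3 → not met
3. lead-paint assessment 27 days ago vs limit 30 → met
4. condition 'transports children' holds; fire-safety inspection 126 days ago vs limit 90 → not met
5. water-quality test 93 days ago vs limit 90 → not met
6. condition 'serves infants under 12 months' holds; abuse-and-molestation coverage $285,000 ≥ $250,000 → met
7. daily sign-in log present → met
8. staff background re-check 200 days ago vs limit 180 → not met
9. emergency drill 117 days ago vs limit 120 → met
10. general liability coverage $1,025,000 ≥ $1,025,000 → met
11. condition 'operates past 7 p.m.' holds; children per supervising staff member 8 > 6 → not met
Not met: 1, 2, 4, 5, 8, 11

1, 2, 4, 5, 8, 11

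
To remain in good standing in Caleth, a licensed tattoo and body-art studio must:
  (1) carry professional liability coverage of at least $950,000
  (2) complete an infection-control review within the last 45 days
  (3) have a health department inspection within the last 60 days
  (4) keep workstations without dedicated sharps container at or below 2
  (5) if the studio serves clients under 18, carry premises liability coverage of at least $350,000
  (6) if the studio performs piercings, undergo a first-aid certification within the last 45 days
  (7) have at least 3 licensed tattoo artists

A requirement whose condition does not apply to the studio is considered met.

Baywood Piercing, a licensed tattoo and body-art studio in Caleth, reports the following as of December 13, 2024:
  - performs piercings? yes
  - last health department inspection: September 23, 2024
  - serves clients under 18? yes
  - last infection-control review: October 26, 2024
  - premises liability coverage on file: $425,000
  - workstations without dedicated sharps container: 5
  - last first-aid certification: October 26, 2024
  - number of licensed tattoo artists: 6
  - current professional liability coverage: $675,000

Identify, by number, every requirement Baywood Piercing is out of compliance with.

1. professional liability coverage $675,000 < $950,000 → not met
2. infection-control review 48 days ago vs limit 45 → not met
3. health department inspection 81 days ago vs limit 60 → not met
4. workstations without dedicated sharps container 5 > 2 → not met
5. condition 'serves clients under 18' holds; premises liability coverage $425,000 ≥ $350,000 → met
6. condition 'performs piercings' holds; first-aid certification 48 days ago vs limit 45 → not met
7. licensed tattoo artists 6 ≥ 3 → met
Not met: 1, 2, 3, 4, 6

1, 2, 3, 4, 6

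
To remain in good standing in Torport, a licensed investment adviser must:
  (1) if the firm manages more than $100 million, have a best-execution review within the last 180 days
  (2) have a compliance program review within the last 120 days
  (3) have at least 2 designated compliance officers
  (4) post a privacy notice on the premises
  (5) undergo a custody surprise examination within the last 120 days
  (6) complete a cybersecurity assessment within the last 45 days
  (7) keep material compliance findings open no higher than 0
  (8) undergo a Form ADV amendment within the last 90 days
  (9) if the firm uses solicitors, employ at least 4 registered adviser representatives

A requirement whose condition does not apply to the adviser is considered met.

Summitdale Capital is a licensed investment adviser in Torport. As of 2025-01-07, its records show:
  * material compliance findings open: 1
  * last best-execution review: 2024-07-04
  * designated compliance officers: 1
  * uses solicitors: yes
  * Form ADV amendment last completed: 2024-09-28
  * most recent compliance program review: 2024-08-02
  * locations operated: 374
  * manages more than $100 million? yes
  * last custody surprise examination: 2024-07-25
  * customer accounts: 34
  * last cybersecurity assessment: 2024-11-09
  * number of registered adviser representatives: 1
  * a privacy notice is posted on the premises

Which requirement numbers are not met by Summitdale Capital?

1, 2, 3, 5, 6, 7, 8, 9

1. condition 'manages more than $100 million' holds; best-execution review 187 days ago vs limit 180 → not met
2. compliance program review 158 days ago vs limit 120 → not met
3. designated compliance officers 1 < 2 → not met
4. privacy notice present → met
5. custody surprise examination 166 days ago vs limit 120 → not met
6. cybersecurity assessment 59 days ago vs limit 45 → not met
7. material compliance findings open 1 > 0 → not met
8. Form ADV amendment 101 days ago vs limit 90 → not met
9. condition 'uses solicitors' holds; registered adviser representatives 1 < 4 → not met
Not met: 1, 2, 3, 5, 6, 7, 8, 9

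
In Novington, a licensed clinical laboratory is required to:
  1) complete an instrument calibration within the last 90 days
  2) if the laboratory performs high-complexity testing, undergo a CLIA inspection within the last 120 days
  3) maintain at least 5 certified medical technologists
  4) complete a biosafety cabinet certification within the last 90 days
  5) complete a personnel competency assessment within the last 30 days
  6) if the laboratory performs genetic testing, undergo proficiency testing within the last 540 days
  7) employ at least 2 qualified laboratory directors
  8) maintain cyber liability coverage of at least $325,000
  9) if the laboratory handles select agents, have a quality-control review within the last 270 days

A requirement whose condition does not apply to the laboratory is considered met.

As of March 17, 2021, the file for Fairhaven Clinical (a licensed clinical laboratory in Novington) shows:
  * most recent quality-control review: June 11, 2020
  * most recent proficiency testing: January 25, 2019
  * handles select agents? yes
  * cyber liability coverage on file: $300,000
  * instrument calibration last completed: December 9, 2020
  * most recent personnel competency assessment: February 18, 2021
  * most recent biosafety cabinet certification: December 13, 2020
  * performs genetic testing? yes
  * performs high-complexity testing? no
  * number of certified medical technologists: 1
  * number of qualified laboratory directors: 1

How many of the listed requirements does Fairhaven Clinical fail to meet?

1. instrument calibration 98 days ago vs limit 90 → not met
2. condition 'performs high-complexity testing' does not hold → requirement n/a → met
3. certified medical technologists 1 < 5 → not met
4. biosafety cabinet certification 94 days ago vs limit 90 → not met
5. personnel competency assessment 27 days ago vs limit 30 → met
6. condition 'performs genetic testing' holds; proficiency testing 782 days ago vs limit 540 → not met
7. qualified laboratory directors 1 < 2 → not met
8. cyber liability coverage $300,000 < $325,000 → not met
9. condition 'handles select agents' holds; quality-control review 279 days ago vs limit 270 → not met
Not met: 7 of 9

7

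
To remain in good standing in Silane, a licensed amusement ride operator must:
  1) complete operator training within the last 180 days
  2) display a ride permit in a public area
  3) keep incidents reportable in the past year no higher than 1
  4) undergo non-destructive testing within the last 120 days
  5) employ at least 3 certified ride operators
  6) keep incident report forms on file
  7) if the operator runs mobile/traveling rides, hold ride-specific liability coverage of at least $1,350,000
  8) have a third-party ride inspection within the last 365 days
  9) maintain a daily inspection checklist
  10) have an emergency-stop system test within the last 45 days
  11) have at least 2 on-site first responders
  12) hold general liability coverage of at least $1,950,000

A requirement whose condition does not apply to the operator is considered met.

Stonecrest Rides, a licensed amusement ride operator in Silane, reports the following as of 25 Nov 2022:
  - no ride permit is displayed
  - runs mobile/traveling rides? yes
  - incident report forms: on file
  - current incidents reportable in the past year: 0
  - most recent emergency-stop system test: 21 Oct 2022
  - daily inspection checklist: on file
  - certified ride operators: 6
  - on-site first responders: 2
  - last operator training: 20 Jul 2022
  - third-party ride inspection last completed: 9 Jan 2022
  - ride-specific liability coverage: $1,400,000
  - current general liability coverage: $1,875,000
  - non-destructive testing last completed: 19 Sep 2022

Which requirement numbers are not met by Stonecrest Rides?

1. operator training 128 days ago vs limit 180 → met
2. ride permit absent → not met
3. incidents reportable in the past year 0 ≤ 1 → met
4. non-destructive testing 67 days ago vs limit 120 → met
5. certified ride operators 6 ≥ 3 → met
6. incident report forms present → met
7. condition 'runs mobile/traveling rides' holds; ride-specific liability coverage $1,400,000 ≥ $1,350,000 → met
8. third-party ride inspection 320 days ago vs limit 365 → met
9. daily inspection checklist present → met
10. emergency-stop system test 35 days ago vs limit 45 → met
11. on-site first responders 2 ≥ 2 → met
12. general liability coverage $1,875,000 < $1,950,000 → not met
Not met: 2, 12

2, 12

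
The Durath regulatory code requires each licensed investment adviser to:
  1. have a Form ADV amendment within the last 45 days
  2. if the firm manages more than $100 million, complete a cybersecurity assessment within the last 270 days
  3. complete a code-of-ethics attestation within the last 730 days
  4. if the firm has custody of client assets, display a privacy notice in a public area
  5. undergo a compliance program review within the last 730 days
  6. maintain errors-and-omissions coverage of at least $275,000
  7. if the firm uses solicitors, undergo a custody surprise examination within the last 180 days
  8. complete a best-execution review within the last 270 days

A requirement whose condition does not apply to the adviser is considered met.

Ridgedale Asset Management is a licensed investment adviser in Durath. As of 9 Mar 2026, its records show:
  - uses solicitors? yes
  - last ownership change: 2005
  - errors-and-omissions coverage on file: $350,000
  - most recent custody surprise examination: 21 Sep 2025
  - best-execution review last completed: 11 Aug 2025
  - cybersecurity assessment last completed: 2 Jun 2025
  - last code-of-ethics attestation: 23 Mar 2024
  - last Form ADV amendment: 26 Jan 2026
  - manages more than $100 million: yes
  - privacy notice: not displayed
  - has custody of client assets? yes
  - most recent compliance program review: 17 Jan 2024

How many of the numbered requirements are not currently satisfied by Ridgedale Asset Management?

1. Form ADV amendment 42 days ago vs limit 45 → met
2. condition 'manages more than $100 million' holds; cybersecurity assessment 280 days ago vs limit 270 → not met
3. code-of-ethics attestation 716 days ago vs limit 730 → met
4. condition 'has custody of client assets' holds; privacy notice absent → not met
5. compliance program review 782 days ago vs limit 730 → not met
6. errors-and-omissions coverage $350,000 ≥ $275,000 → met
7. condition 'uses solicitors' holds; custody surprise examination 169 days ago vs limit 180 → met
8. best-execution review 210 days ago vs limit 270 → met
Not met: 3 of 8

3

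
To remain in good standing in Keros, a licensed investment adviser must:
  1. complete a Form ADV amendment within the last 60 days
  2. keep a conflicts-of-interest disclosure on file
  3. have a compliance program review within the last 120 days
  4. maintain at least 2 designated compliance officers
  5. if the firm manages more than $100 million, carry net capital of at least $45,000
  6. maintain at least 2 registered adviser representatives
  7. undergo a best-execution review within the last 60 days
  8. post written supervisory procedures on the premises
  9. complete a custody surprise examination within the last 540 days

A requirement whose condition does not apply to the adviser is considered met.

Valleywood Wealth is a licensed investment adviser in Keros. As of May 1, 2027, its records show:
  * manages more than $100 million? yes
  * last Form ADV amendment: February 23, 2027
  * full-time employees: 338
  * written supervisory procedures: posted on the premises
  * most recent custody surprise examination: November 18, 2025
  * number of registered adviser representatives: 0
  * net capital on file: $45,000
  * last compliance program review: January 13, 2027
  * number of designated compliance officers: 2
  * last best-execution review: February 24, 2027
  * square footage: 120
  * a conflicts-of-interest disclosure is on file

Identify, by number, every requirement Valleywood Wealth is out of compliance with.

1, 6, 7

1. Form ADV amendment 67 days ago vs limit 60 → not met
2. conflicts-of-interest disclosure present → met
3. compliance program review 108 days ago vs limit 120 → met
4. designated compliance officers 2 ≥ 2 → met
5. condition 'manages more than $100 million' holds; net capital $45,000 ≥ $45,000 → met
6. registered adviser representatives 0 < 2 → not met
7. best-execution review 66 days ago vs limit 60 → not met
8. written supervisory procedures present → met
9. custody surprise examination 529 days ago vs limit 540 → met
Not met: 1, 6, 7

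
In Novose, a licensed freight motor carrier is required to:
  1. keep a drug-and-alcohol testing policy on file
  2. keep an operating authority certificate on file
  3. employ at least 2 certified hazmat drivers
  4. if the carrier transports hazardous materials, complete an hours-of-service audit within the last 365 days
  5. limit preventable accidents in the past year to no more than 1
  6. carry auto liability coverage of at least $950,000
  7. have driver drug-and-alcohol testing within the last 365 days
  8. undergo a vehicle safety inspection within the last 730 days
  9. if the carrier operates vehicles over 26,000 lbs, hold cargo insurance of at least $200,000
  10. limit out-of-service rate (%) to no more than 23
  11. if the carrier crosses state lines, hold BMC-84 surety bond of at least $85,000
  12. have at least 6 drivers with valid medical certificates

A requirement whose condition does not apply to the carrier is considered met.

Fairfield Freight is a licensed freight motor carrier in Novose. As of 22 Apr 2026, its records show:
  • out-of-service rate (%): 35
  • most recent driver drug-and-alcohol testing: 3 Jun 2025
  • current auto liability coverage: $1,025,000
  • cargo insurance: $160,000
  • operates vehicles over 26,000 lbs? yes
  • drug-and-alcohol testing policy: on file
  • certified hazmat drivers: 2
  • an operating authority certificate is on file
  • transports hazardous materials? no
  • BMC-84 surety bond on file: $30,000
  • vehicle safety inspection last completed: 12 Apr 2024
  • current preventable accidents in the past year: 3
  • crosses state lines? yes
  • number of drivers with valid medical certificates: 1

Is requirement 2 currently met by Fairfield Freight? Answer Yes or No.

Yes

2. operating authority certificate present → met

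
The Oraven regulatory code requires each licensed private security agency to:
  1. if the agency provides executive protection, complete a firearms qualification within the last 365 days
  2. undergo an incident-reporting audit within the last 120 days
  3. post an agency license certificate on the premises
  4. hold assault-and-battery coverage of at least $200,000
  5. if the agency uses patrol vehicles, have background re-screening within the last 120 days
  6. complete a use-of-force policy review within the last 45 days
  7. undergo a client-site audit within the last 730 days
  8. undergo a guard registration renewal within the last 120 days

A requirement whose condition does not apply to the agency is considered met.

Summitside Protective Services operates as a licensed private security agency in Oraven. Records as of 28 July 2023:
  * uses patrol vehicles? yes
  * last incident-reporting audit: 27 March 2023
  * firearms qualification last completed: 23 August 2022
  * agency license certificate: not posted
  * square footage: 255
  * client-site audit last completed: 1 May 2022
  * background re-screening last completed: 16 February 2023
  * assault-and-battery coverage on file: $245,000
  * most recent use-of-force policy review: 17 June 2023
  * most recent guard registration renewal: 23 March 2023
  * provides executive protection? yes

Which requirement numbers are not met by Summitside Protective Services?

1. condition 'provides executive protection' holds; firearms qualification 339 days ago vs limit 365 → met
2. incident-reporting audit 123 days ago vs limit 120 → not met
3. agency license certificate absent → not met
4. assault-and-battery coverage $245,000 ≥ $200,000 → met
5. condition 'uses patrol vehicles' holds; background re-screening 162 days ago vs limit 120 → not met
6. use-of-force policy review 41 days ago vs limit 45 → met
7. client-site audit 453 days ago vs limit 730 → met
8. guard registration renewal 127 days ago vs limit 120 → not met
Not met: 2, 3, 5, 8

2, 3, 5, 8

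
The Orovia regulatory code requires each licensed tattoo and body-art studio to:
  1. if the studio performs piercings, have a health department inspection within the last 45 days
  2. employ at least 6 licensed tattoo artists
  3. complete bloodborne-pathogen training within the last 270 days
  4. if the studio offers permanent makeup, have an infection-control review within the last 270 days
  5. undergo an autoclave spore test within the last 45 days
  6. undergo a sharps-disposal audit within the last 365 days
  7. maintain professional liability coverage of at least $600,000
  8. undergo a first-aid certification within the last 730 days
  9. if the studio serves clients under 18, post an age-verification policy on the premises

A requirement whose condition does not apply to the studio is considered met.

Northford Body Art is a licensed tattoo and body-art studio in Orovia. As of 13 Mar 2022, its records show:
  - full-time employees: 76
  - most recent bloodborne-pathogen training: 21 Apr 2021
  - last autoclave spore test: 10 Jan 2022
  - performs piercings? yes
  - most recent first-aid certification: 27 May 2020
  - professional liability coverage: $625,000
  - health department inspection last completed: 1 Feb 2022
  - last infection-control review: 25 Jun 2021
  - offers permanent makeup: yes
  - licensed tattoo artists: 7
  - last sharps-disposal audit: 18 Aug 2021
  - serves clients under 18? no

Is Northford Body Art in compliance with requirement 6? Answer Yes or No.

6. sharps-disposal audit 207 days ago vs limit 365 → met

Yes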